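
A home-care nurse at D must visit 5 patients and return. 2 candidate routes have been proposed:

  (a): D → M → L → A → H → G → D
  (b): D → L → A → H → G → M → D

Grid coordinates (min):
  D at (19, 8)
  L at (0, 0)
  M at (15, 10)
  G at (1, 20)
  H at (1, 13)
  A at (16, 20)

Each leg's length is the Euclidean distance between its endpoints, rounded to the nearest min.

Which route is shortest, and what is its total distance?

Shortest is (b), total 92 min.

(a): 4 + 18 + 26 + 17 + 7 + 22 = 94
(b): 21 + 26 + 17 + 7 + 17 + 4 = 92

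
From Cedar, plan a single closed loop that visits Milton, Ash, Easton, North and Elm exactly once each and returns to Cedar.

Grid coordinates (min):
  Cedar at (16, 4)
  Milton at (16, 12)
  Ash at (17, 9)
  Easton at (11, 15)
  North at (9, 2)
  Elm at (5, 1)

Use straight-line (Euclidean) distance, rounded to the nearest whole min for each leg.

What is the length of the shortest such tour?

Cedar → Milton → Ash → Easton → North → Elm → Cedar: 8+3+8+13+4+11 = 47
Cedar → Milton → Ash → Easton → Elm → North → Cedar: 8+3+8+15+4+7 = 45
Cedar → Milton → Ash → North → Easton → Elm → Cedar: 8+3+11+13+15+11 = 61
Cedar → Milton → Ash → North → Elm → Easton → Cedar: 8+3+11+4+15+12 = 53
Cedar → Milton → Ash → Elm → Easton → North → Cedar: 8+3+14+15+13+7 = 60
Cedar → Milton → Ash → Elm → North → Easton → Cedar: 8+3+14+4+13+12 = 54
Cedar → Milton → Easton → Ash → North → Elm → Cedar: 8+6+8+11+4+11 = 48
Cedar → Milton → Easton → Ash → Elm → North → Cedar: 8+6+8+14+4+7 = 47
Cedar → Milton → Easton → North → Ash → Elm → Cedar: 8+6+13+11+14+11 = 63
Cedar → Milton → Easton → North → Elm → Ash → Cedar: 8+6+13+4+14+5 = 50
Cedar → Milton → Easton → Elm → Ash → North → Cedar: 8+6+15+14+11+7 = 61
Cedar → Milton → Easton → Elm → North → Ash → Cedar: 8+6+15+4+11+5 = 49
Cedar → Milton → North → Ash → Easton → Elm → Cedar: 8+12+11+8+15+11 = 65
Cedar → Milton → North → Ash → Elm → Easton → Cedar: 8+12+11+14+15+12 = 72
… (46 more)
Cedar → Ash → Milton → Easton → Elm → North → Cedar: 5+3+6+15+4+7 = 40  ← best
The minimum is 40.
One optimal route: Cedar → Ash → Milton → Easton → Elm → North → Cedar (or its reverse).

Minimum total distance: 40 min.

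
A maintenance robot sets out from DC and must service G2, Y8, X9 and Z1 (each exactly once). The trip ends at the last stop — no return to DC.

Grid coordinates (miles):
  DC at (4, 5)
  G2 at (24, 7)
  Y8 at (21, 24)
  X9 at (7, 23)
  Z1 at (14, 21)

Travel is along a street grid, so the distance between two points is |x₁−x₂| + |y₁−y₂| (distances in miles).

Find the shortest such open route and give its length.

60 miles — the minimum one-way total.

There are 4! = 24 possible orderings.
DC→G2→Y8→X9→Z1: 22+20+15+9 = 66
DC→G2→Y8→Z1→X9: 22+20+10+9 = 61
DC→G2→X9→Y8→Z1: 22+33+15+10 = 80
DC→G2→X9→Z1→Y8: 22+33+9+10 = 74
DC→G2→Z1→Y8→X9: 22+24+10+15 = 71
DC→G2→Z1→X9→Y8: 22+24+9+15 = 70
DC→Y8→G2→X9→Z1: 36+20+33+9 = 98
DC→Y8→G2→Z1→X9: 36+20+24+9 = 89
DC→Y8→X9→G2→Z1: 36+15+33+24 = 108
DC→Y8→X9→Z1→G2: 36+15+9+24 = 84
DC→Y8→Z1→G2→X9: 36+10+24+33 = 103
DC→Y8→Z1→X9→G2: 36+10+9+33 = 88
DC→X9→G2→Y8→Z1: 21+33+20+10 = 84
DC→X9→G2→Z1→Y8: 21+33+24+10 = 88
… (10 more)
DC→X9→Z1→Y8→G2: 21+9+10+20 = 60  ← best
The minimum is 60.
One shortest path: DC → X9 → Z1 → Y8 → G2.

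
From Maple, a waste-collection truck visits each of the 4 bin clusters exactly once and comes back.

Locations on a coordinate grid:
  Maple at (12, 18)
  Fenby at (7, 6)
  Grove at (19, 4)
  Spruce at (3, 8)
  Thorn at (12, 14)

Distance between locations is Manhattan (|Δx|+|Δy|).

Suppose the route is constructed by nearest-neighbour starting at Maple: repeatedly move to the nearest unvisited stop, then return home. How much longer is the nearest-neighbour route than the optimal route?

From Maple: Thorn=4, Fenby=17, Spruce=19, Grove=21 → choose Thorn (4).
From Thorn: Fenby=13, Spruce=15, Grove=17 → choose Fenby (13).
From Fenby: Spruce=6, Grove=14 → choose Spruce (6).
From Spruce: Grove=20 → choose Grove (20).
NN route Maple → Thorn → Fenby → Spruce → Grove → Maple costs 64.
Optimal: Maple → Grove → Fenby → Spruce → Thorn → Maple costs 60 (by enumerating all 12 distinct tours).
Excess = 64 − 60 = 4.

4 longer than the optimal tour.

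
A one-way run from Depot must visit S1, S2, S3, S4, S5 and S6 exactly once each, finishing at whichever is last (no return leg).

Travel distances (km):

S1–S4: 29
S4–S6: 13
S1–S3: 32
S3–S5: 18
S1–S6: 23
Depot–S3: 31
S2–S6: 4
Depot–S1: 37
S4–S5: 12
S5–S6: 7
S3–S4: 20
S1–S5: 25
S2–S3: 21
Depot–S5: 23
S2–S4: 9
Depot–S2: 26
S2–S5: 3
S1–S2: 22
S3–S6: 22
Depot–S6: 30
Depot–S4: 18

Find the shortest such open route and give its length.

Shortest open route: 86 km.

There are 6! = 720 possible orderings.
Depot → S1 → S2 → S3 → S4 → S5 → S6: 37+22+21+20+12+7 = 119
Depot → S1 → S2 → S3 → S4 → S6 → S5: 37+22+21+20+13+7 = 120
Depot → S1 → S2 → S3 → S5 → S4 → S6: 37+22+21+18+12+13 = 123
Depot → S1 → S2 → S3 → S5 → S6 → S4: 37+22+21+18+7+13 = 118
Depot → S1 → S2 → S3 → S6 → S4 → S5: 37+22+21+22+13+12 = 127
Depot → S1 → S2 → S3 → S6 → S5 → S4: 37+22+21+22+7+12 = 121
Depot → S1 → S2 → S4 → S3 → S5 → S6: 37+22+9+20+18+7 = 113
Depot → S1 → S2 → S4 → S3 → S6 → S5: 37+22+9+20+22+7 = 117
… (712 more)
Depot → S4 → S3 → S5 → S2 → S6 → S1: 18+20+18+3+4+23 = 86  ← best
The minimum is 86.
One shortest path: Depot → S4 → S3 → S5 → S2 → S6 → S1.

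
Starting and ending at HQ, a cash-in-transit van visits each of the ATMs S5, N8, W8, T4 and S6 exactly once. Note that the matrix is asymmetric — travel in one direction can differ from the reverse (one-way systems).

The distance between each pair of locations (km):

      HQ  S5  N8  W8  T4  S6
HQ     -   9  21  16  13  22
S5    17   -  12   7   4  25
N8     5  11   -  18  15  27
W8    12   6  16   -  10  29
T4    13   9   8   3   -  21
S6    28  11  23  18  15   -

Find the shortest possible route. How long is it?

HQ→S5→N8→W8→T4→S6→HQ: 9+12+18+10+21+28 = 98
HQ→S5→N8→W8→S6→T4→HQ: 9+12+18+29+15+13 = 96
HQ→S5→N8→T4→W8→S6→HQ: 9+12+15+3+29+28 = 96
HQ→S5→N8→T4→S6→W8→HQ: 9+12+15+21+18+12 = 87
HQ→S5→N8→S6→W8→T4→HQ: 9+12+27+18+10+13 = 89
HQ→S5→N8→S6→T4→W8→HQ: 9+12+27+15+3+12 = 78
HQ→S5→W8→N8→T4→S6→HQ: 9+7+16+15+21+28 = 96
HQ→S5→W8→N8→S6→T4→HQ: 9+7+16+27+15+13 = 87
HQ→S5→W8→T4→N8→S6→HQ: 9+7+10+8+27+28 = 89
HQ→S5→W8→T4→S6→N8→HQ: 9+7+10+21+23+5 = 75
HQ→S5→W8→S6→N8→T4→HQ: 9+7+29+23+15+13 = 96
HQ→S5→W8→S6→T4→N8→HQ: 9+7+29+15+8+5 = 73
HQ→S5→T4→N8→W8→S6→HQ: 9+4+8+18+29+28 = 96
HQ→S5→T4→N8→S6→W8→HQ: 9+4+8+27+18+12 = 78
… (106 more)
HQ→S6→S5→T4→W8→N8→HQ: 22+11+4+3+16+5 = 61  ← best
The minimum is 61.
One optimal route: HQ → S6 → S5 → T4 → W8 → N8 → HQ.

Shortest round trip = 61 km.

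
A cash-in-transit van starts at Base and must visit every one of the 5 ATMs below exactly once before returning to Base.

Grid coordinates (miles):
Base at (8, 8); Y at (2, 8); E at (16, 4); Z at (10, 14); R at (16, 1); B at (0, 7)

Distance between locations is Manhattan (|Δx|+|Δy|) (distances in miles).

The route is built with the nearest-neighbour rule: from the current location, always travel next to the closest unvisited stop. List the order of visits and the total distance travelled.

60 miles along Base → Y → B → Z → E → R → Base.

At Base the remaining stops are Y 6, Z 8, B 9, E 12, R 15; go to Y.
At Y the remaining stops are B 3, Z 14, E 18, R 21; go to B.
At B the remaining stops are Z 17, E 19, R 22; go to Z.
At Z the remaining stops are E 16, R 19; go to E.
At E the remaining stops are R 3; go to R.
Return R→Base: 15.
Total = 6 + 3 + 17 + 16 + 3 + 15 = 60.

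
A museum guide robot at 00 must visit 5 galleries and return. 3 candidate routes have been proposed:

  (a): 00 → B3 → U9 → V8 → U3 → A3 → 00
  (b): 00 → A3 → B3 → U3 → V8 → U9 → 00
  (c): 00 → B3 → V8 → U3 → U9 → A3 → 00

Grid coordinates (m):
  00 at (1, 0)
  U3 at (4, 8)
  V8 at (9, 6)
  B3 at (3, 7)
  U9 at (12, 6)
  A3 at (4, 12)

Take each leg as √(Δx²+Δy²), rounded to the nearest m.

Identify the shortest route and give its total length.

(a): 7 + 9 + 3 + 5 + 4 + 12 = 40
(b): 12 + 5 + 1 + 5 + 3 + 13 = 39
(c): 7 + 6 + 5 + 8 + 10 + 12 = 48

39 m — (b) is the shortest.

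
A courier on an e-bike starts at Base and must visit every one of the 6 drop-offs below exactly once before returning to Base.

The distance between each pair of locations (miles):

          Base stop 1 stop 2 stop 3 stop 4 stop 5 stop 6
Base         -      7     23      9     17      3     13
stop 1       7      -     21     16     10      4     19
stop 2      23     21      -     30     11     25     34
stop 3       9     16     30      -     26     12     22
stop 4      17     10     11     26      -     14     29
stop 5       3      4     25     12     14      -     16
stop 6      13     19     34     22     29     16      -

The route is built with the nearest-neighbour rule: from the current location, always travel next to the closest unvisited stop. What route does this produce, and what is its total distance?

Nearest-neighbour total = 93 miles; route Base → stop 5 → stop 1 → stop 4 → stop 2 → stop 3 → stop 6 → Base.

Base → [stop 5:3 / stop 1:7 / stop 3:9 / stop 6:13 / stop 4:17 / stop 2:23] → stop 5 (3)
stop 5 → [stop 1:4 / stop 3:12 / stop 4:14 / stop 6:16 / stop 2:25] → stop 1 (4)
stop 1 → [stop 4:10 / stop 3:16 / stop 6:19 / stop 2:21] → stop 4 (10)
stop 4 → [stop 2:11 / stop 3:26 / stop 6:29] → stop 2 (11)
stop 2 → [stop 3:30 / stop 6:34] → stop 3 (30)
stop 3 → [stop 6:22] → stop 6 (22)
Return stop 6→Base: 13.
Total = 3 + 4 + 10 + 11 + 30 + 22 + 13 = 93.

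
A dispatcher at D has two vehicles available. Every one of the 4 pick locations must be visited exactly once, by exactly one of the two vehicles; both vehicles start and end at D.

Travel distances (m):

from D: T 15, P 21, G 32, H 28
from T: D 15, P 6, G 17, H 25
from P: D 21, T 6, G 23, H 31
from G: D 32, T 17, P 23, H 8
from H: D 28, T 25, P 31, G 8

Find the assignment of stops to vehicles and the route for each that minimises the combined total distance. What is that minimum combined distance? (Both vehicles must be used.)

There are 2^3 − 1 = 7 ways to divide the 4 stops into two non-empty groups. For each, the best each vehicle can do is its own shortest tour through its group:
  {T} + {P, G, H}: 30 + 80 = 110
  {P} + {T, G, H}: 42 + 68 = 110
  {T, P} + {G, H}: 42 + 68 = 110
  {G} + {T, P, H}: 64 + 80 = 144
  {T, G} + {P, H}: 64 + 80 = 144
  {P, G} + {T, H}: 76 + 68 = 144
  … (7 splits in total)
Best: vehicle 1 D → T → D = 30; vehicle 2 D → P → G → H → D = 80; combined 110.

110 m — the smallest possible combined total.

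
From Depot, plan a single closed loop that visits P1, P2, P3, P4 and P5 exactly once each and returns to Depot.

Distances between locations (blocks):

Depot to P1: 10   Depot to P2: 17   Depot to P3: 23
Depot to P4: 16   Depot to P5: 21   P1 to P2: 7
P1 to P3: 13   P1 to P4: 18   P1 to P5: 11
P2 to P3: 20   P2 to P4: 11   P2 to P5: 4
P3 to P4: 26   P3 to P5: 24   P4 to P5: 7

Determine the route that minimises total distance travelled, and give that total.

With 5 stops there are 5!/2 = 60 distinct round trips (a route and its reverse cost the same).
Depot - P1 - P2 - P3 - P4 - P5 - Depot: 10+7+20+26+7+21 = 91
Depot - P1 - P2 - P3 - P5 - P4 - Depot: 10+7+20+24+7+16 = 84
Depot - P1 - P2 - P4 - P3 - P5 - Depot: 10+7+11+26+24+21 = 99
Depot - P1 - P2 - P4 - P5 - P3 - Depot: 10+7+11+7+24+23 = 82
Depot - P1 - P2 - P5 - P3 - P4 - Depot: 10+7+4+24+26+16 = 87
Depot - P1 - P2 - P5 - P4 - P3 - Depot: 10+7+4+7+26+23 = 77
Depot - P1 - P3 - P2 - P4 - P5 - Depot: 10+13+20+11+7+21 = 82
Depot - P1 - P3 - P2 - P5 - P4 - Depot: 10+13+20+4+7+16 = 70
Depot - P1 - P3 - P4 - P2 - P5 - Depot: 10+13+26+11+4+21 = 85
Depot - P1 - P3 - P4 - P5 - P2 - Depot: 10+13+26+7+4+17 = 77
Depot - P1 - P3 - P5 - P2 - P4 - Depot: 10+13+24+4+11+16 = 78
Depot - P1 - P3 - P5 - P4 - P2 - Depot: 10+13+24+7+11+17 = 82
Depot - P1 - P4 - P2 - P3 - P5 - Depot: 10+18+11+20+24+21 = 104
Depot - P1 - P4 - P2 - P5 - P3 - Depot: 10+18+11+4+24+23 = 90
… (46 more)
The minimum is 70.
One optimal route: Depot → P1 → P3 → P2 → P5 → P4 → Depot (or its reverse).

Minimum total distance: 70 blocks.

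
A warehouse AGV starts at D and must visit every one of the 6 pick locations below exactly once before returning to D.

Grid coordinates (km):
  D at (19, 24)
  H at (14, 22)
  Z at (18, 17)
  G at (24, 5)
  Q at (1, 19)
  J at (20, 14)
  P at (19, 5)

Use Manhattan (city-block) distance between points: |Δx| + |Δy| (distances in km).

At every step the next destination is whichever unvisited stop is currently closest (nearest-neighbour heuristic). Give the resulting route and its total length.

96 km along D → H → Z → J → P → G → Q → D.

D → [H:7 / Z:8 / J:11 / P:19 / Q:23 / G:24] → H (7)
H → [Z:9 / J:14 / Q:16 / P:22 / G:27] → Z (9)
Z → [J:5 / P:13 / G:18 / Q:19] → J (5)
J → [P:10 / G:13 / Q:24] → P (10)
P → [G:5 / Q:32] → G (5)
G → [Q:37] → Q (37)
Return Q→D: 23.
Total = 7 + 9 + 5 + 10 + 5 + 37 + 23 = 96.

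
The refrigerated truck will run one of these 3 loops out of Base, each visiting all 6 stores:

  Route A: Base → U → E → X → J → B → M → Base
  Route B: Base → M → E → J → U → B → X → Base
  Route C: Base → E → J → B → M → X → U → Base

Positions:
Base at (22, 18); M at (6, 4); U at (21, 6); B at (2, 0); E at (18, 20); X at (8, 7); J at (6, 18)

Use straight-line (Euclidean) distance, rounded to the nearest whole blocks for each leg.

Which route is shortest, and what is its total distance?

Shortest is Route C, total 69 blocks.

Route A: 12 + 14 + 16 + 11 + 18 + 6 + 21 = 98
Route B: 21 + 20 + 12 + 19 + 20 + 9 + 18 = 119
Route C: 4 + 12 + 18 + 6 + 4 + 13 + 12 = 69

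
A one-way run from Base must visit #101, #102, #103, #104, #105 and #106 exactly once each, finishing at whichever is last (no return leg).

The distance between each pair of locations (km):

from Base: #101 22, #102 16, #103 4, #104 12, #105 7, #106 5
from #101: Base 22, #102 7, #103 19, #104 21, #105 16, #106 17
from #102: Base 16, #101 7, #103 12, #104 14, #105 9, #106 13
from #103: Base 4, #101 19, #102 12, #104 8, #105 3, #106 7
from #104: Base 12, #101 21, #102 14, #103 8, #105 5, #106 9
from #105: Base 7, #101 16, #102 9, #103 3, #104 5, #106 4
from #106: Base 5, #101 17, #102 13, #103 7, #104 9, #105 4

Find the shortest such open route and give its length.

There are 6! = 720 possible orderings.
Base → #101 → #102 → #103 → #104 → #105 → #106: 22+7+12+8+5+4 = 58
Base → #101 → #102 → #103 → #104 → #106 → #105: 22+7+12+8+9+4 = 62
Base → #101 → #102 → #103 → #105 → #104 → #106: 22+7+12+3+5+9 = 58
Base → #101 → #102 → #103 → #105 → #106 → #104: 22+7+12+3+4+9 = 57
Base → #101 → #102 → #103 → #106 → #104 → #105: 22+7+12+7+9+5 = 62
Base → #101 → #102 → #103 → #106 → #105 → #104: 22+7+12+7+4+5 = 57
Base → #101 → #102 → #104 → #103 → #105 → #106: 22+7+14+8+3+4 = 58
Base → #101 → #102 → #104 → #103 → #106 → #105: 22+7+14+8+7+4 = 62
… (712 more)
Base → #103 → #104 → #105 → #106 → #102 → #101: 4+8+5+4+13+7 = 41  ← best
The minimum is 41.
One shortest path: Base → #103 → #104 → #105 → #106 → #102 → #101.

41 km — the minimum one-way total.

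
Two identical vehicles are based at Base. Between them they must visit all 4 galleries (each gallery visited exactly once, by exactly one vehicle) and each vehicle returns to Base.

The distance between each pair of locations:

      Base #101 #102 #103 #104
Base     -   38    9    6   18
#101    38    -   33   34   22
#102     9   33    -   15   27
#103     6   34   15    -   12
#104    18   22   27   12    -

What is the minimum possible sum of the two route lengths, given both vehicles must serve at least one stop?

94 — the smallest possible combined total.

There are 2^3 − 1 = 7 ways to divide the 4 stops into two non-empty groups. For each, the best each vehicle can do is its own shortest tour through its group:
  {#101} + {#102, #103, #104}: 76 + 54 = 130
  {#102} + {#101, #103, #104}: 18 + 78 = 96
  {#101, #102} + {#103, #104}: 80 + 36 = 116
  {#103} + {#101, #102, #104}: 12 + 82 = 94
  {#101, #103} + {#102, #104}: 78 + 54 = 132
  {#102, #103} + {#101, #104}: 30 + 78 = 108
  … (7 splits in total)
Best: vehicle 1 Base → #103 → Base = 12; vehicle 2 Base → #102 → #101 → #104 → Base = 82; combined 94.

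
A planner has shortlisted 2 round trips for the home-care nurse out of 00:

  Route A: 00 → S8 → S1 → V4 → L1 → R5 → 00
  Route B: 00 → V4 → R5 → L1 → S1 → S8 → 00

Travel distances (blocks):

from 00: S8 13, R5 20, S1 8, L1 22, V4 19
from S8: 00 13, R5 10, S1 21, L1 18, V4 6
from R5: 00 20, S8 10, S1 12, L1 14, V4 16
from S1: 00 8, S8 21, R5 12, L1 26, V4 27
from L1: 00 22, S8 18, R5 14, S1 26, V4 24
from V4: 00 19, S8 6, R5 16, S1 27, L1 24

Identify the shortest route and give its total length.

109 blocks — Route B is the shortest.

Route A: 13 + 21 + 27 + 24 + 14 + 20 = 119
Route B: 19 + 16 + 14 + 26 + 21 + 13 = 109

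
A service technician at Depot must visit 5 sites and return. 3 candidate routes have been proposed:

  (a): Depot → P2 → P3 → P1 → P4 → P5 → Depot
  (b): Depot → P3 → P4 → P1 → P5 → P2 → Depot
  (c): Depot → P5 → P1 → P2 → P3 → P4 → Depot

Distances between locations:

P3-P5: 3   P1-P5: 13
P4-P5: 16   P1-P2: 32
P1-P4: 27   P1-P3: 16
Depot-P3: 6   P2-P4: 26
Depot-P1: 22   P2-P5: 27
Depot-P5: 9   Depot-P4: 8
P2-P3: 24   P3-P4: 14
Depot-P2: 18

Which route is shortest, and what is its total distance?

100 — (c) is the shortest.

(a): 18 + 24 + 16 + 27 + 16 + 9 = 110
(b): 6 + 14 + 27 + 13 + 27 + 18 = 105
(c): 9 + 13 + 32 + 24 + 14 + 8 = 100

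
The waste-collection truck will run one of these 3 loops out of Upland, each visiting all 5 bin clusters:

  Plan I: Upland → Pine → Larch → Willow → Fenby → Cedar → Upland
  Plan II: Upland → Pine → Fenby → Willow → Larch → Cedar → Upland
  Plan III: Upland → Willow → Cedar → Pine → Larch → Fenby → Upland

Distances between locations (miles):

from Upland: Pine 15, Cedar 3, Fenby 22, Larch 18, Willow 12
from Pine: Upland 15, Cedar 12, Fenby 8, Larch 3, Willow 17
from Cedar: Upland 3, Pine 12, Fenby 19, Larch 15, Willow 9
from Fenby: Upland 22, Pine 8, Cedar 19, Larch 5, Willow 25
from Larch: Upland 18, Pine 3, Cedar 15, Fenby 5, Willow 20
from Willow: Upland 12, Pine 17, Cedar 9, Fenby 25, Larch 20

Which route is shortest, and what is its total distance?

63 miles — Plan III is the shortest.

Plan I: 15 + 3 + 20 + 25 + 19 + 3 = 85
Plan II: 15 + 8 + 25 + 20 + 15 + 3 = 86
Plan III: 12 + 9 + 12 + 3 + 5 + 22 = 63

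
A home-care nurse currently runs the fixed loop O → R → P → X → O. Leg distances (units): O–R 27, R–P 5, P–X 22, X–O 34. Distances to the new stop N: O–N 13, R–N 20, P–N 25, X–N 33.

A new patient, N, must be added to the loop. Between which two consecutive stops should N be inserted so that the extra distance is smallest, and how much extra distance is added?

Adding 6 by placing N on the O–R leg.

Insertion cost between consecutive stops i–j is d(i,N) + d(N,j) − d(i,j):
  between O and R: 13 + 20 − 27 = 6
  between R and P: 20 + 25 − 5 = 40
  between P and X: 25 + 33 − 22 = 36
  between X and O: 33 + 13 − 34 = 12
Cheapest insertion is between O and R, adding 6.
New total = 88 + 6 = 94.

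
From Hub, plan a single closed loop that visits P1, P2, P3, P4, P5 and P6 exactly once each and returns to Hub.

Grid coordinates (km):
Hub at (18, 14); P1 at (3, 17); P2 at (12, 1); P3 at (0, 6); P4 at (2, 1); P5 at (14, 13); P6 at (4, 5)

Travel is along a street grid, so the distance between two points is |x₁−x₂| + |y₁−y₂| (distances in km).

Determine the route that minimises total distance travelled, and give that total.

Minimum total distance: 72 km.

With 6 stops there are 6!/2 = 360 distinct round trips (a route and its reverse cost the same).
Hub→P1→P2→P3→P4→P5→P6→Hub: 18+25+17+7+24+18+23 = 132
Hub→P1→P2→P3→P4→P6→P5→Hub: 18+25+17+7+6+18+5 = 96
Hub→P1→P2→P3→P5→P4→P6→Hub: 18+25+17+21+24+6+23 = 134
Hub→P1→P2→P3→P5→P6→P4→Hub: 18+25+17+21+18+6+29 = 134
Hub→P1→P2→P3→P6→P4→P5→Hub: 18+25+17+5+6+24+5 = 100
Hub→P1→P2→P3→P6→P5→P4→Hub: 18+25+17+5+18+24+29 = 136
Hub→P1→P2→P4→P3→P5→P6→Hub: 18+25+10+7+21+18+23 = 122
Hub→P1→P2→P4→P3→P6→P5→Hub: 18+25+10+7+5+18+5 = 88
… (352 more)
Hub→P1→P3→P6→P4→P2→P5→Hub: 18+14+5+6+10+14+5 = 72  ← best
The minimum is 72.
One optimal route: Hub → P1 → P3 → P6 → P4 → P2 → P5 → Hub (or its reverse).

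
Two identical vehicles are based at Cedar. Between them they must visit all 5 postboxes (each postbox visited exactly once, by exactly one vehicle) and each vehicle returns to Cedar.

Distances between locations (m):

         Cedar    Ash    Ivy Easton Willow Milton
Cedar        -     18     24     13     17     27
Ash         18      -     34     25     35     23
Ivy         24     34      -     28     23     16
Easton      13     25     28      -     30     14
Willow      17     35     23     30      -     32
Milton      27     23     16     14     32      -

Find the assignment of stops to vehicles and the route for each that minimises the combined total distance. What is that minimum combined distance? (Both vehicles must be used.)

119 m — the smallest possible combined total.

Try each way of splitting the stops between the two vehicles (each non-empty) and, for each split, find the best tour for each vehicle:
  {Ash} + {Ivy, Easton, Willow, Milton}: 36 + 83 = 119
  {Ivy} + {Ash, Easton, Willow, Milton}: 48 + 102 = 150
  {Ash, Ivy} + {Easton, Willow, Milton}: 76 + 76 = 152
  {Easton} + {Ash, Ivy, Willow, Milton}: 26 + 97 = 123
  {Ash, Easton} + {Ivy, Willow, Milton}: 56 + 83 = 139
  {Ivy, Easton} + {Ash, Willow, Milton}: 65 + 90 = 155
  … (15 splits in total)
Best: vehicle 1 Cedar → Ash → Cedar = 36; vehicle 2 Cedar → Easton → Milton → Ivy → Willow → Cedar = 83; combined 119.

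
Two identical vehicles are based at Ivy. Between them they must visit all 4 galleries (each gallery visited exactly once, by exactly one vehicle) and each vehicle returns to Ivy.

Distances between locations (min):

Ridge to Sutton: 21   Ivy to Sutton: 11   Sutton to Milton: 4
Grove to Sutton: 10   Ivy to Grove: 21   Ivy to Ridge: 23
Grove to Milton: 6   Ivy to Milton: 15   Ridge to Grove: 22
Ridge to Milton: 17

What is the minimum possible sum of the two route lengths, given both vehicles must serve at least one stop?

88 min — the smallest possible combined total.

Try each way of splitting the stops between the two vehicles (each non-empty) and, for each split, find the best tour for each vehicle:
  {Ridge} + {Grove, Sutton, Milton}: 46 + 42 = 88
  {Grove} + {Ridge, Sutton, Milton}: 42 + 55 = 97
  {Ridge, Grove} + {Sutton, Milton}: 66 + 30 = 96
  {Sutton} + {Ridge, Grove, Milton}: 22 + 66 = 88
  {Ridge, Sutton} + {Grove, Milton}: 55 + 42 = 97
  {Grove, Sutton} + {Ridge, Milton}: 42 + 55 = 97
  … (7 splits in total)
Best: vehicle 1 Ivy → Ridge → Ivy = 46; vehicle 2 Ivy → Grove → Milton → Sutton → Ivy = 42; combined 88.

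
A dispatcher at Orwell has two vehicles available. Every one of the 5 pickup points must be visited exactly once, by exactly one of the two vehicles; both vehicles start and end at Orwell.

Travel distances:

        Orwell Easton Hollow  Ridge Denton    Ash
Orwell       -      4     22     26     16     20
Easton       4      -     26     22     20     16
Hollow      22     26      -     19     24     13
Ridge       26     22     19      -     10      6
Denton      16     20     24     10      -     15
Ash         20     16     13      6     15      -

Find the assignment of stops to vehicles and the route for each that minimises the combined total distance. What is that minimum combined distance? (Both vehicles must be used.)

Minimum combined distance: 75.

There are 2^4 − 1 = 15 ways to divide the 5 stops into two non-empty groups. For each, the best each vehicle can do is its own shortest tour through its group:
  {Easton} + {Hollow, Ridge, Denton, Ash}: 8 + 67 = 75
  {Hollow} + {Easton, Ridge, Denton, Ash}: 44 + 52 = 96
  {Easton, Hollow} + {Ridge, Denton, Ash}: 52 + 52 = 104
  {Ridge} + {Easton, Hollow, Denton, Ash}: 52 + 73 = 125
  {Easton, Ridge} + {Hollow, Denton, Ash}: 52 + 66 = 118
  {Hollow, Ridge} + {Easton, Denton, Ash}: 67 + 51 = 118
  … (15 splits in total)
Best: vehicle 1 Orwell → Easton → Orwell = 8; vehicle 2 Orwell → Hollow → Ash → Ridge → Denton → Orwell = 67; combined 75.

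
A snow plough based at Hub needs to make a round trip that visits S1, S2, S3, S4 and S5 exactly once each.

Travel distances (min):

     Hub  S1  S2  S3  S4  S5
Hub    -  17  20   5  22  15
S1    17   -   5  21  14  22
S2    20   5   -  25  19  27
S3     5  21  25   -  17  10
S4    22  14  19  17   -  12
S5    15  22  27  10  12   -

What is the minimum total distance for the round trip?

66 min — the shortest possible round trip.

Hub → S1 → S2 → S3 → S4 → S5 → Hub: 17+5+25+17+12+15 = 91
Hub → S1 → S2 → S3 → S5 → S4 → Hub: 17+5+25+10+12+22 = 91
Hub → S1 → S2 → S4 → S3 → S5 → Hub: 17+5+19+17+10+15 = 83
Hub → S1 → S2 → S4 → S5 → S3 → Hub: 17+5+19+12+10+5 = 68
Hub → S1 → S2 → S5 → S3 → S4 → Hub: 17+5+27+10+17+22 = 98
Hub → S1 → S2 → S5 → S4 → S3 → Hub: 17+5+27+12+17+5 = 83
Hub → S1 → S3 → S2 → S4 → S5 → Hub: 17+21+25+19+12+15 = 109
Hub → S1 → S3 → S2 → S5 → S4 → Hub: 17+21+25+27+12+22 = 124
Hub → S1 → S3 → S4 → S2 → S5 → Hub: 17+21+17+19+27+15 = 116
Hub → S1 → S3 → S4 → S5 → S2 → Hub: 17+21+17+12+27+20 = 114
Hub → S1 → S3 → S5 → S2 → S4 → Hub: 17+21+10+27+19+22 = 116
Hub → S1 → S3 → S5 → S4 → S2 → Hub: 17+21+10+12+19+20 = 99
Hub → S1 → S4 → S2 → S3 → S5 → Hub: 17+14+19+25+10+15 = 100
Hub → S1 → S4 → S2 → S5 → S3 → Hub: 17+14+19+27+10+5 = 92
… (46 more)
Hub → S2 → S1 → S4 → S5 → S3 → Hub: 20+5+14+12+10+5 = 66  ← best
The minimum is 66.
One optimal route: Hub → S2 → S1 → S4 → S5 → S3 → Hub (or its reverse).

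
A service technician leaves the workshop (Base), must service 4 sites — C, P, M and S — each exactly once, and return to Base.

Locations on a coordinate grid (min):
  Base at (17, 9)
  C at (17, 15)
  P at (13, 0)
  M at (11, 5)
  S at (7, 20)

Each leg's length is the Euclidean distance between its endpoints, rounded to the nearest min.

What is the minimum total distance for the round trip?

Minimum total distance: 48 min.

Base→C→P→M→S→Base: 6+16+5+16+15 = 58
Base→C→P→S→M→Base: 6+16+21+16+7 = 66
Base→C→M→P→S→Base: 6+12+5+21+15 = 59
Base→C→M→S→P→Base: 6+12+16+21+10 = 65
Base→C→S→P→M→Base: 6+11+21+5+7 = 50
Base→C→S→M→P→Base: 6+11+16+5+10 = 48
Base→P→C→M→S→Base: 10+16+12+16+15 = 69
Base→P→C→S→M→Base: 10+16+11+16+7 = 60
Base→P→M→C→S→Base: 10+5+12+11+15 = 53
Base→P→S→C→M→Base: 10+21+11+12+7 = 61
Base→M→C→P→S→Base: 7+12+16+21+15 = 71
Base→M→P→C→S→Base: 7+5+16+11+15 = 54
The minimum is 48.
One optimal route: Base → C → S → M → P → Base (or its reverse).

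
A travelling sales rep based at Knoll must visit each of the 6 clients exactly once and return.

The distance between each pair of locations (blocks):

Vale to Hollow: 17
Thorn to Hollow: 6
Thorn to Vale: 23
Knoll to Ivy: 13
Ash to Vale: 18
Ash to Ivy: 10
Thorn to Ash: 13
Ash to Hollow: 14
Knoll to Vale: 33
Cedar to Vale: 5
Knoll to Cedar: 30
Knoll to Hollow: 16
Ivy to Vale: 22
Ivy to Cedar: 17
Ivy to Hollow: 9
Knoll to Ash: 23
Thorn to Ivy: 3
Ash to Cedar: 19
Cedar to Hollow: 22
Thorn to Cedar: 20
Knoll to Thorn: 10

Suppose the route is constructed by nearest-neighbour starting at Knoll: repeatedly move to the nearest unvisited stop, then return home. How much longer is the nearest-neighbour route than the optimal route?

Knoll: Thorn=10, Ivy=13, Hollow=16, Ash=23, Cedar=30, Vale=33 ⇒ Thorn
Thorn: Ivy=3, Hollow=6, Ash=13, Cedar=20, Vale=23 ⇒ Ivy
Ivy: Hollow=9, Ash=10, Cedar=17, Vale=22 ⇒ Hollow
Hollow: Ash=14, Vale=17, Cedar=22 ⇒ Ash
Ash: Vale=18, Cedar=19 ⇒ Vale
Vale: Cedar=5 ⇒ Cedar
NN route Knoll → Thorn → Ivy → Hollow → Ash → Vale → Cedar → Knoll costs 89.
Optimal: Knoll → Thorn → Ivy → Ash → Cedar → Vale → Hollow → Knoll costs 80 (by enumerating all 360 distinct tours).
Excess = 89 − 80 = 9.

Excess over optimum: 9 blocks.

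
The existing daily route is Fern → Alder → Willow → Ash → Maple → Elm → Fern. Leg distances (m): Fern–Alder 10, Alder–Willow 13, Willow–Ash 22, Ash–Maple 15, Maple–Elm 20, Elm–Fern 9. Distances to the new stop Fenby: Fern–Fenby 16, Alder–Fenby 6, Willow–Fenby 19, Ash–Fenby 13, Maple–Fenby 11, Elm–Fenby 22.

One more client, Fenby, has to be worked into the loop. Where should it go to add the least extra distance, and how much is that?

Adding 9 m by placing Fenby on the Ash–Maple leg.

Insertion cost between consecutive stops i–j is d(i,Fenby) + d(Fenby,j) − d(i,j):
  between Fern and Alder: 16 + 6 − 10 = 12
  between Alder and Willow: 6 + 19 − 13 = 12
  between Willow and Ash: 19 + 13 − 22 = 10
  between Ash and Maple: 13 + 11 − 15 = 9
  between Maple and Elm: 11 + 22 − 20 = 13
  between Elm and Fern: 22 + 16 − 9 = 29
Cheapest insertion is between Ash and Maple, adding 9.
New total = 89 + 9 = 98.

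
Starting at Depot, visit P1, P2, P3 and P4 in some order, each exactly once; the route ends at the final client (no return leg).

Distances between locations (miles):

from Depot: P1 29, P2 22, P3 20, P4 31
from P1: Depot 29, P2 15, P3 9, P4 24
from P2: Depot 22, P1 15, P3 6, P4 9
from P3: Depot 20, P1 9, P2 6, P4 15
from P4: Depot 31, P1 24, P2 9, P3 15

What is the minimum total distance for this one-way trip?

There are 4! = 24 possible orderings.
Depot → P1 → P2 → P3 → P4: 29+15+6+15 = 65
Depot → P1 → P2 → P4 → P3: 29+15+9+15 = 68
Depot → P1 → P3 → P2 → P4: 29+9+6+9 = 53
Depot → P1 → P3 → P4 → P2: 29+9+15+9 = 62
Depot → P1 → P4 → P2 → P3: 29+24+9+6 = 68
Depot → P1 → P4 → P3 → P2: 29+24+15+6 = 74
Depot → P2 → P1 → P3 → P4: 22+15+9+15 = 61
Depot → P2 → P1 → P4 → P3: 22+15+24+15 = 76
Depot → P2 → P3 → P1 → P4: 22+6+9+24 = 61
Depot → P2 → P3 → P4 → P1: 22+6+15+24 = 67
Depot → P2 → P4 → P1 → P3: 22+9+24+9 = 64
Depot → P2 → P4 → P3 → P1: 22+9+15+9 = 55
Depot → P3 → P1 → P2 → P4: 20+9+15+9 = 53
Depot → P3 → P1 → P4 → P2: 20+9+24+9 = 62
… (10 more)
The minimum is 53.
One shortest path: Depot → P1 → P3 → P2 → P4.

53 miles — the minimum one-way total.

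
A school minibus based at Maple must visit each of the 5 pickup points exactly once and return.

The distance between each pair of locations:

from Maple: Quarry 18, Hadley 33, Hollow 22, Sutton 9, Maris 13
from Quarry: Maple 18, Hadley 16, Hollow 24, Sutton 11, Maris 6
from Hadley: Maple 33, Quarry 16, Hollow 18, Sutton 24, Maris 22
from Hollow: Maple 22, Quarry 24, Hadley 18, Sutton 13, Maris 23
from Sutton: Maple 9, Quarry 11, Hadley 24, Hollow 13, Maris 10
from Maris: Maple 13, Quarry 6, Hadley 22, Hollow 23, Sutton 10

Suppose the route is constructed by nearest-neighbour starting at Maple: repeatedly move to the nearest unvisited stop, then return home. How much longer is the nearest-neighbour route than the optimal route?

6 longer than the optimal tour.

From Maple: Sutton=9, Maris=13, Quarry=18, Hollow=22, Hadley=33 → choose Sutton (9).
From Sutton: Maris=10, Quarry=11, Hollow=13, Hadley=24 → choose Maris (10).
From Maris: Quarry=6, Hadley=22, Hollow=23 → choose Quarry (6).
From Quarry: Hadley=16, Hollow=24 → choose Hadley (16).
From Hadley: Hollow=18 → choose Hollow (18).
NN route Maple → Sutton → Maris → Quarry → Hadley → Hollow → Maple costs 81.
Optimal: Maple → Sutton → Hollow → Hadley → Quarry → Maris → Maple costs 75 (by enumerating all 60 distinct tours).
Excess = 81 − 75 = 6.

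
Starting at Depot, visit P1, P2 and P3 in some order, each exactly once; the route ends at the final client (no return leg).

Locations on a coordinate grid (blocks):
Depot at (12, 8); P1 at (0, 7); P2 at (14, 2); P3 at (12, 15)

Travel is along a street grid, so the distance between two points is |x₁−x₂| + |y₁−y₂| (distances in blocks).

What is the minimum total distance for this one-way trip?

Minimum one-way distance = 41 blocks.

There are 3! = 6 possible orderings.
Depot→P1→P2→P3: 13+19+15 = 47
Depot→P1→P3→P2: 13+20+15 = 48
Depot→P2→P1→P3: 8+19+20 = 47
Depot→P2→P3→P1: 8+15+20 = 43
Depot→P3→P1→P2: 7+20+19 = 46
Depot→P3→P2→P1: 7+15+19 = 41
The minimum is 41.
One shortest path: Depot → P3 → P2 → P1.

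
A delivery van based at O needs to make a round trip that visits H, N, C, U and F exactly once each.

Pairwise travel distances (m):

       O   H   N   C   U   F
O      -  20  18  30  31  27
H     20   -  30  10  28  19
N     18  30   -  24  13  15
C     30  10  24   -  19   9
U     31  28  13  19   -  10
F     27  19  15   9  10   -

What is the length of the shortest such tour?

Shortest round trip = 80 m.

There are 60 distinct closed tours to check (reversals are equivalent).
O-H-N-C-U-F-O: 20+30+24+19+10+27 = 130
O-H-N-C-F-U-O: 20+30+24+9+10+31 = 124
O-H-N-U-C-F-O: 20+30+13+19+9+27 = 118
O-H-N-U-F-C-O: 20+30+13+10+9+30 = 112
O-H-N-F-C-U-O: 20+30+15+9+19+31 = 124
O-H-N-F-U-C-O: 20+30+15+10+19+30 = 124
O-H-C-N-U-F-O: 20+10+24+13+10+27 = 104
O-H-C-N-F-U-O: 20+10+24+15+10+31 = 110
O-H-C-U-N-F-O: 20+10+19+13+15+27 = 104
O-H-C-U-F-N-O: 20+10+19+10+15+18 = 92
O-H-C-F-N-U-O: 20+10+9+15+13+31 = 98
O-H-C-F-U-N-O: 20+10+9+10+13+18 = 80
O-H-U-N-C-F-O: 20+28+13+24+9+27 = 121
O-H-U-N-F-C-O: 20+28+13+15+9+30 = 115
… (46 more)
The minimum is 80.
One optimal route: O → H → C → F → U → N → O (or its reverse).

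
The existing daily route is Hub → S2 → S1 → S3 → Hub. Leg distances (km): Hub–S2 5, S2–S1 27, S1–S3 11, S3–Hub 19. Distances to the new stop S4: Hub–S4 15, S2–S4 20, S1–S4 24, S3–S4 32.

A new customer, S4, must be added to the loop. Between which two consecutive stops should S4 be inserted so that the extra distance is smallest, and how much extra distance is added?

Minimum extra distance: 17 km, inserting S4 between S2 and S1.

Insertion cost between consecutive stops i–j is d(i,S4) + d(S4,j) − d(i,j):
  between Hub and S2: 15 + 20 − 5 = 30
  between S2 and S1: 20 + 24 − 27 = 17
  between S1 and S3: 24 + 32 − 11 = 45
  between S3 and Hub: 32 + 15 − 19 = 28
Cheapest insertion is between S2 and S1, adding 17.
New total = 62 + 17 = 79.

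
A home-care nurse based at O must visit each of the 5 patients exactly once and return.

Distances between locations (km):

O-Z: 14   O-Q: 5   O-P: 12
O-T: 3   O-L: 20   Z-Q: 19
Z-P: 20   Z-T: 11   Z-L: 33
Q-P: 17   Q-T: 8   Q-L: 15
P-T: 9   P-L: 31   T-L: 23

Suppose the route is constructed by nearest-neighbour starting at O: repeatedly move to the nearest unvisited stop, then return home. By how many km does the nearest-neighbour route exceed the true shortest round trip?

From O: T=3, Q=5, P=12, Z=14, L=20 → choose T (3).
From T: Q=8, P=9, Z=11, L=23 → choose Q (8).
From Q: L=15, P=17, Z=19 → choose L (15).
From L: P=31, Z=33 → choose P (31).
From P: Z=20 → choose Z (20).
NN route O → T → Q → L → P → Z → O costs 91.
Optimal: O → Z → T → P → L → Q → O costs 85 (by enumerating all 60 distinct tours).
Excess = 91 − 85 = 6.

The nearest-neighbour route is 6 km longer than optimal.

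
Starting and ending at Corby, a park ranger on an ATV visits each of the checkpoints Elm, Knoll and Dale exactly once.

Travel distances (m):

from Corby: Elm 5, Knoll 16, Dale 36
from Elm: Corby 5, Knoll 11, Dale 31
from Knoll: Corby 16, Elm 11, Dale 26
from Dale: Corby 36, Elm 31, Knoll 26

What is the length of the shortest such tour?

Corby - Elm - Knoll - Dale - Corby: 5+11+26+36 = 78
Corby - Elm - Dale - Knoll - Corby: 5+31+26+16 = 78
Corby - Knoll - Elm - Dale - Corby: 16+11+31+36 = 94
The minimum is 78.
One optimal route: Corby → Elm → Knoll → Dale → Corby (or its reverse).

Minimum total distance: 78 m.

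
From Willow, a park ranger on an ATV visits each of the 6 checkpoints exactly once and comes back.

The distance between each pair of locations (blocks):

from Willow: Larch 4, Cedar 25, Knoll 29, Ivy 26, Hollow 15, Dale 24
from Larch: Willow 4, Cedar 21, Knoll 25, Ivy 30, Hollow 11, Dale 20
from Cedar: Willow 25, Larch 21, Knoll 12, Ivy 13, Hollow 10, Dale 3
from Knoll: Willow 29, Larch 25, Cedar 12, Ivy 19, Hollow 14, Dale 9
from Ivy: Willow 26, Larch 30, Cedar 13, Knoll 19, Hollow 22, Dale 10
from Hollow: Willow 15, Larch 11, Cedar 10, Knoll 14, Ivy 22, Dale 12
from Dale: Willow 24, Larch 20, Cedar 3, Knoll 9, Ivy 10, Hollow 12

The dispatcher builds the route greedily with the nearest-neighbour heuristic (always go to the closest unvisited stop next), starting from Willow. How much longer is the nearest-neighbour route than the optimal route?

From Willow: Larch=4, Hollow=15, Dale=24, Cedar=25, Ivy=26, Knoll=29 → choose Larch (4).
From Larch: Hollow=11, Dale=20, Cedar=21, Knoll=25, Ivy=30 → choose Hollow (11).
From Hollow: Cedar=10, Dale=12, Knoll=14, Ivy=22 → choose Cedar (10).
From Cedar: Dale=3, Knoll=12, Ivy=13 → choose Dale (3).
From Dale: Knoll=9, Ivy=10 → choose Knoll (9).
From Knoll: Ivy=19 → choose Ivy (19).
NN route Willow → Larch → Hollow → Cedar → Dale → Knoll → Ivy → Willow costs 82.
Optimal: Willow → Larch → Hollow → Knoll → Cedar → Dale → Ivy → Willow costs 80 (by enumerating all 360 distinct tours).
Excess = 82 − 80 = 2.

The nearest-neighbour route is 2 blocks longer than optimal.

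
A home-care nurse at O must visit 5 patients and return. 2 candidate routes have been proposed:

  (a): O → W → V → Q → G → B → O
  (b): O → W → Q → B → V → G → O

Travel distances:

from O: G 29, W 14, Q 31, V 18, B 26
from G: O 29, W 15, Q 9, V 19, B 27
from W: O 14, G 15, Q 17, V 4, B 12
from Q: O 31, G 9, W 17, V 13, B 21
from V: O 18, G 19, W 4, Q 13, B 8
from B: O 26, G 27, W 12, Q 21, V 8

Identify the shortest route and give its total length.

Shortest is (a), total 93.

(a): 14 + 4 + 13 + 9 + 27 + 26 = 93
(b): 14 + 17 + 21 + 8 + 19 + 29 = 108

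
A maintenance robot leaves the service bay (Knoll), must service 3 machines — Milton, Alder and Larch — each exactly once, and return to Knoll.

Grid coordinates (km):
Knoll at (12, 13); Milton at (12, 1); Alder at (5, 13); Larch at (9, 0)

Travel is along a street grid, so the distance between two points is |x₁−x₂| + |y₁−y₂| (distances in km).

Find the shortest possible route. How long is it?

Shortest round trip = 40 km.

There are 3 distinct closed tours to check (reversals are equivalent).
Knoll-Milton-Alder-Larch-Knoll: 12+19+17+16 = 64
Knoll-Milton-Larch-Alder-Knoll: 12+4+17+7 = 40
Knoll-Alder-Milton-Larch-Knoll: 7+19+4+16 = 46
The minimum is 40.
One optimal route: Knoll → Milton → Larch → Alder → Knoll (or its reverse).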